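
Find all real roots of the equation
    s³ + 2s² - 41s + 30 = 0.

Possible rational roots are divisors of 30. Testing s = 5 gives 0, so (s - 5) is a factor.
Divide: s³ + 2s² - 41s + 30 = (s - 5)(s² + 7s - 6).
Apply the quadratic formula to s² + 7s - 6 = 0: s = (-7 ± √73)/2, i.e. s ≈ 0.772 or s ≈ -7.772.

s = -7.772 or s = 0.772 or s = 5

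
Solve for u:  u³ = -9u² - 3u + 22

u = -8.3218 or u = -2 or u = 1.3218

Rearrange: u³ + 9u² + 3u - 22 = 0.
Possible rational roots are divisors of -22. Testing u = -2 gives 0, so (u + 2) is a factor.
Divide: u³ + 9u² + 3u - 22 = (u + 2)(u² + 7u - 11).
Apply the quadratic formula to u² + 7u - 11 = 0: u = (-7 ± √93)/2, i.e. u ≈ 1.3218 or u ≈ -8.3218.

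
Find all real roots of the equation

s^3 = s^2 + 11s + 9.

Rearrange: s^3 - s^2 - 11s - 9 = 0.
Possible rational roots are divisors of -9. Testing s = -1 gives 0, so (s + 1) is a factor.
Divide: s^3 - s^2 - 11s - 9 = (s + 1)(s^2 - 2s - 9).
Apply the quadratic formula to s^2 - 2s - 9 = 0: s = (2 +/- sqrt(40))/2, i.e. s ~= 4.1623 or s ~= -2.1623.

s = -2.1623 or s = -1 or s = 4.1623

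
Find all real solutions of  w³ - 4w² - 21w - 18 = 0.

Possible rational roots are divisors of -18. Testing w = -2 gives 0, so (w + 2) is a factor.
Divide: w³ - 4w² - 21w - 18 = (w + 2)(w² - 6w - 9).
Apply the quadratic formula to w² - 6w - 9 = 0: w = (6 ± √72)/2, i.e. w ≈ 7.2426 or w ≈ -1.2426.

w = -2 or w = -1.2426 or w = 7.2426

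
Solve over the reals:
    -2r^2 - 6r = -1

r = -3.1583 or r = 0.1583

Rearrange to standard form: -2r^2 - 6r + 1 = 0.
Discriminant: (-6)^2 - 4*(-2)*1 = 44.
Quadratic formula: r = (6 +/- sqrt(44)) / (-4).
So r = -sqrt(11)/2 - 3/2 ~= -3.1583 or r = -3/2 + sqrt(11)/2 ~= 0.1583.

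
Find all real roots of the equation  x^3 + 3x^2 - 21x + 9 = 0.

Possible rational roots are divisors of 9. Testing x = 3 gives 0, so (x - 3) is a factor.
Divide: x^3 + 3x^2 - 21x + 9 = (x - 3)(x^2 + 6x - 3).
Apply the quadratic formula to x^2 + 6x - 3 = 0: x = (-6 +/- sqrt(48))/2, i.e. x ~= 0.4641 or x ~= -6.4641.

x = -6.4641 or x = 0.4641 or x = 3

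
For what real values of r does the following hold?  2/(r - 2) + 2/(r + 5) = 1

Multiply both sides by (r - 2)(r + 5):
2(r + 5) + 2(r - 2) = (r - 2)(r + 5).
Expand and collect terms: r² - r - 16 = 0.
By the quadratic formula, r = (1 ± √65) / 2, so r ≈ 4.5311 or r ≈ -3.5311.
Neither value makes a denominator zero (r ≠ 2, r ≠ -5), so both are valid.

r = -3.5311 or r = 4.5311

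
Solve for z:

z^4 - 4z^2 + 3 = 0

Let u = z^2. The equation becomes u^2 - 4u + 3 = 0.
Factor: (u - 3)(u - 1) = 0, so u = 3 or u = 1.
z^2 = 3 gives z = +/-sqrt(3) ~= +/-1.7321.
z^2 = 1 gives z = +/-1.

z = -1.7321 or z = -1 or z = 1 or z = 1.7321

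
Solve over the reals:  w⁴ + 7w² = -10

Let u = w². The equation becomes u² + 7u + 10 = 0.
Factor: (u + 5)(u + 2) = 0, so u = -5 or u = -2.
w² = -5 < 0 has no real solution.
w² = -2 < 0 has no real solution.

No real solutions.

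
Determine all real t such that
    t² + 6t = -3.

t = -5.4495 or t = -0.5505

Rearrange to standard form: t² + 6t + 3 = 0.
Discriminant: (6)² − 4·1·3 = 24.
Quadratic formula: t = (-6 ± √24) / 2.
So t = -3 + √(6) ≈ -0.5505 or t = -3 - √(6) ≈ -5.4495.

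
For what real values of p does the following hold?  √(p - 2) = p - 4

Square both sides: p - 2 = (p - 4)².
Expand and rearrange: p² - 9p + 18 = 0.
Solving gives p = 6 or p = 3.
Check each candidate in the original equation:
  p = 6: √(4) = 2, while p - 4 = 2 — valid.
  p = 3: √(1) = 1, while p - 4 = -1 — extraneous.

p = 6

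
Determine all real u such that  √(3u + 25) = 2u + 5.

u = 0

Square both sides: 3u + 25 = (2u + 5)².
Expand and rearrange: 4u² + 17u = 0.
Solving gives u = 0 or u = -4.25.
Check each candidate in the original equation:
  u = 0: √(25) = 5, while 2u + 5 = 5 — valid.
  u = -4.25: √(12.25) = 3.5, while 2u + 5 = -3.5 — extraneous.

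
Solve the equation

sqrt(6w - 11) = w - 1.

Square both sides: 6w - 11 = (w - 1)^2.
Expand and rearrange: w^2 - 8w + 12 = 0.
Solving gives w = 6 or w = 2.
Check each candidate in the original equation:
  w = 6: sqrt(25) = 5, while w - 1 = 5 — valid.
  w = 2: sqrt(1) = 1, while w - 1 = 1 — valid.

w = 2 or w = 6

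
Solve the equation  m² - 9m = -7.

Rearrange to standard form: m² - 9m + 7 = 0.
Discriminant: (-9)² − 4·1·7 = 53.
Quadratic formula: m = (9 ± √53) / 2.
So m = √(53)/2 + 9/2 ≈ 8.1401 or m = 9/2 - √(53)/2 ≈ 0.8599.

m = 0.8599 or m = 8.1401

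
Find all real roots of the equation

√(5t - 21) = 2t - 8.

Square both sides: 5t - 21 = (2t - 8)².
Expand and rearrange: 4t² - 37t + 85 = 0.
Solving gives t = 5 or t = 4.25.
Check each candidate in the original equation:
  t = 5: √(4) = 2, while 2t - 8 = 2 — valid.
  t = 4.25: √(0.25) = 0.5, while 2t - 8 = 0.5 — valid.

t = 4.25 or t = 5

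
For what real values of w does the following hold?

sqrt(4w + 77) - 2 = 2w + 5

w = 1

Isolate the radical: sqrt(4w + 77) = 2w + 7.
Square both sides: 4w + 77 = (2w + 7)^2.
Expand and rearrange: 4w^2 + 24w - 28 = 0.
Solving gives w = 1 or w = -7.
Check each candidate in the original equation:
  w = 1: sqrt(81) = 9, while 2w + 7 = 9 — valid.
  w = -7: sqrt(49) = 7, while 2w + 7 = -7 — extraneous.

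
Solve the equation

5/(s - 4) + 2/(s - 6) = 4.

s = 4.8672 or s = 6.8828

Multiply both sides by (s - 4)(s - 6):
5(s - 6) + 2(s - 4) = 4(s - 4)(s - 6).
Expand and collect terms: 4s^2 - 47s + 134 = 0.
By the quadratic formula, s = (47 +/- sqrt(65)) / 8, so s ~= 6.8828 or s ~= 4.8672.
Neither value makes a denominator zero (s != 4, s != 6), so both are valid.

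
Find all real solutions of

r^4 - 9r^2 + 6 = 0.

Let u = r^2. The equation becomes u^2 - 9u + 6 = 0.
By the quadratic formula, u = sqrt(57)/2 + 9/2 or u = 9/2 - sqrt(57)/2.
r^2 = sqrt(57)/2 + 9/2 gives r = +/-sqrt(sqrt(57)/2 + 9/2) ~= +/-2.8766.
r^2 = 9/2 - sqrt(57)/2 gives r = +/-sqrt(9/2 - sqrt(57)/2) ~= +/-0.8515.

r = -2.8766 or r = -0.8515 or r = 0.8515 or r = 2.8766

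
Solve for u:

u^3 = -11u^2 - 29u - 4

u = -6.8541 or u = -4 or u = -0.1459

Rearrange: u^3 + 11u^2 + 29u + 4 = 0.
Possible rational roots are divisors of 4. Testing u = -4 gives 0, so (u + 4) is a factor.
Divide: u^3 + 11u^2 + 29u + 4 = (u + 4)(u^2 + 7u + 1).
Apply the quadratic formula to u^2 + 7u + 1 = 0: u = (-7 +/- sqrt(45))/2, i.e. u ~= -0.1459 or u ~= -6.8541.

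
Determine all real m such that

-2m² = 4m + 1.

m = -1.7071 or m = -0.2929

Rearrange to standard form: -2m² - 4m - 1 = 0.
Discriminant: (-4)² − 4·(-2)·(-1) = 8.
Quadratic formula: m = (4 ± √8) / (-4).
So m = -1 - √(2)/2 ≈ -1.7071 or m = -1 + √(2)/2 ≈ -0.2929.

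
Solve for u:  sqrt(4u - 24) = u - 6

Square both sides: 4u - 24 = (u - 6)^2.
Expand and rearrange: u^2 - 16u + 60 = 0.
Solving gives u = 10 or u = 6.
Check each candidate in the original equation:
  u = 10: sqrt(16) = 4, while u - 6 = 4 — valid.
  u = 6: sqrt(0) = 0, while u - 6 = 0 — valid.

u = 6 or u = 10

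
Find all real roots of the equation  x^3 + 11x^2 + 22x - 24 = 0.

Possible rational roots are divisors of -24. Testing x = -4 gives 0, so (x + 4) is a factor.
Divide: x^3 + 11x^2 + 22x - 24 = (x + 4)(x^2 + 7x - 6).
Apply the quadratic formula to x^2 + 7x - 6 = 0: x = (-7 +/- sqrt(73))/2, i.e. x ~= 0.772 or x ~= -7.772.

x = -7.772 or x = -4 or x = 0.772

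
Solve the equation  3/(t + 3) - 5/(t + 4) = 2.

t = -5.5811 or t = -2.4189

Multiply both sides by (t + 3)(t + 4):
3(t + 4) - 5(t + 3) = 2(t + 3)(t + 4).
Expand and collect terms: 2t² + 16t + 27 = 0.
By the quadratic formula, t = (-16 ± √40) / 4, so t ≈ -2.4189 or t ≈ -5.5811.
Neither value makes a denominator zero (t ≠ -3, t ≠ -4), so both are valid.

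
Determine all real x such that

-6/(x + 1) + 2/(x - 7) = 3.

Multiply both sides by (x + 1)(x - 7):
-6(x - 7) + 2(x + 1) = 3(x + 1)(x - 7).
Expand and collect terms: 3x² - 14x - 65 = 0.
By the quadratic formula, x = (14 ± √976) / 6, so x ≈ 7.5402 or x ≈ -2.8735.
Neither value makes a denominator zero (x ≠ -1, x ≠ 7), so both are valid.

x = -2.8735 or x = 7.5402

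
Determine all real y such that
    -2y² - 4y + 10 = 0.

y = -3.4495 or y = 1.4495

Discriminant: (-4)² − 4·(-2)·10 = 96.
Quadratic formula: y = (4 ± √96) / (-4).
So y = -√(6) - 1 ≈ -3.4495 or y = -1 + √(6) ≈ 1.4495.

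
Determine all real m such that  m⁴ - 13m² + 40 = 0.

m = -2.8284 or m = -2.2361 or m = 2.2361 or m = 2.8284

Let u = m². The equation becomes u² - 13u + 40 = 0.
Factor: (u - 5)(u - 8) = 0, so u = 5 or u = 8.
m² = 5 gives m = ±√(5) ≈ ±2.2361.
m² = 8 gives m = ±2·√(2) ≈ ±2.8284.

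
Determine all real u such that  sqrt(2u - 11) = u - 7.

u = 10

Square both sides: 2u - 11 = (u - 7)^2.
Expand and rearrange: u^2 - 16u + 60 = 0.
Solving gives u = 10 or u = 6.
Check each candidate in the original equation:
  u = 10: sqrt(9) = 3, while u - 7 = 3 — valid.
  u = 6: sqrt(1) = 1, while u - 7 = -1 — extraneous.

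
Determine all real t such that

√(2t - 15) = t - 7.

Square both sides: 2t - 15 = (t - 7)².
Expand and rearrange: t² - 16t + 64 = 0.
This gives the repeated root t = 8.
Check in the original equation:
  t = 8: √(1) = 1, while t - 7 = 1 — valid.

t = 8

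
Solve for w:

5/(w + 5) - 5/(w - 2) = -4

w = -6.0826 or w = 3.0826

Multiply both sides by (w + 5)(w - 2):
5(w - 2) - 5(w + 5) = -4(w + 5)(w - 2).
Expand and collect terms: -4w^2 - 12w + 75 = 0.
By the quadratic formula, w = (12 +/- sqrt(1344)) / -8, so w ~= -6.0826 or w ~= 3.0826.
Neither value makes a denominator zero (w != -5, w != 2), so both are valid.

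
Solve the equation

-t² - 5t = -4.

Rearrange to standard form: -t² - 5t + 4 = 0.
Discriminant: (-5)² − 4·(-1)·4 = 41.
Quadratic formula: t = (5 ± √41) / (-2).
So t = -√(41)/2 - 5/2 ≈ -5.7016 or t = -5/2 + √(41)/2 ≈ 0.7016.

t = -5.7016 or t = 0.7016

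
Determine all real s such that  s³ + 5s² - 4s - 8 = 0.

s = -5.4641 or s = -1 or s = 1.4641

Possible rational roots are divisors of -8. Testing s = -1 gives 0, so (s + 1) is a factor.
Divide: s³ + 5s² - 4s - 8 = (s + 1)(s² + 4s - 8).
Apply the quadratic formula to s² + 4s - 8 = 0: s = (-4 ± √48)/2, i.e. s ≈ 1.4641 or s ≈ -5.4641.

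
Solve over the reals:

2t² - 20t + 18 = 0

Factor: 2(t - 1)(t - 9) = 0.
So t = 1 or t = 9.

t = 1 or t = 9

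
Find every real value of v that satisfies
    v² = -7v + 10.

v = -8.217 or v = 1.217

Rearrange to standard form: v² + 7v - 10 = 0.
Discriminant: (7)² − 4·1·(-10) = 89.
Quadratic formula: v = (-7 ± √89) / 2.
So v = -7/2 + √(89)/2 ≈ 1.217 or v = -√(89)/2 - 7/2 ≈ -8.217.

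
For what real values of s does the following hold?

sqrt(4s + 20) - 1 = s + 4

Isolate the radical: sqrt(4s + 20) = s + 5.
Square both sides: 4s + 20 = (s + 5)^2.
Expand and rearrange: s^2 + 6s + 5 = 0.
Solving gives s = -1 or s = -5.
Check each candidate in the original equation:
  s = -1: sqrt(16) = 4, while s + 5 = 4 — valid.
  s = -5: sqrt(0) = 0, while s + 5 = 0 — valid.

s = -5 or s = -1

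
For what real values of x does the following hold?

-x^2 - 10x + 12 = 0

x = -11.0828 or x = 1.0828

Discriminant: (-10)^2 - 4*(-1)*12 = 148.
Quadratic formula: x = (10 +/- sqrt(148)) / (-2).
So x = -sqrt(37) - 5 ~= -11.0828 or x = -5 + sqrt(37) ~= 1.0828.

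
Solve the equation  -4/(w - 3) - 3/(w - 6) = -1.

Multiply both sides by (w - 3)(w - 6):
-4(w - 6) - 3(w - 3) = -(w - 3)(w - 6).
Expand and collect terms: -w² + 16w - 51 = 0.
By the quadratic formula, w = (-16 ± √52) / -2, so w ≈ 4.3944 or w ≈ 11.6056.
Neither value makes a denominator zero (w ≠ 3, w ≠ 6), so both are valid.

w = 4.3944 or w = 11.6056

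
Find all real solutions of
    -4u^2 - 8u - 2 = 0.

u = -1.7071 or u = -0.2929

Discriminant: (-8)^2 - 4*(-4)*(-2) = 32.
Quadratic formula: u = (8 +/- sqrt(32)) / (-8).
So u = -1 - sqrt(2)/2 ~= -1.7071 or u = -1 + sqrt(2)/2 ~= -0.2929.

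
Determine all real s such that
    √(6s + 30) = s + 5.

s = -5 or s = 1

Square both sides: 6s + 30 = (s + 5)².
Expand and rearrange: s² + 4s - 5 = 0.
Solving gives s = 1 or s = -5.
Check each candidate in the original equation:
  s = 1: √(36) = 6, while s + 5 = 6 — valid.
  s = -5: √(0) = 0, while s + 5 = 0 — valid.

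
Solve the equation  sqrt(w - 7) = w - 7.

Square both sides: w - 7 = (w - 7)^2.
Expand and rearrange: w^2 - 15w + 56 = 0.
Solving gives w = 8 or w = 7.
Check each candidate in the original equation:
  w = 8: sqrt(1) = 1, while w - 7 = 1 — valid.
  w = 7: sqrt(0) = 0, while w - 7 = 0 — valid.

w = 7 or w = 8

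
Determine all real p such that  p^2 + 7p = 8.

p = -8 or p = 1

Bring every term to one side: p^2 + 7p - 8 = 0.
Factor: (p - 1)(p + 8) = 0.
So p = 1 or p = -8.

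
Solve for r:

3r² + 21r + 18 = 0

Factor: 3(r + 1)(r + 6) = 0.
So r = -1 or r = -6.

r = -6 or r = -1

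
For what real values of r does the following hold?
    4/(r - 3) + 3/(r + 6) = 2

Multiply both sides by (r - 3)(r + 6):
4(r + 6) + 3(r - 3) = 2(r - 3)(r + 6).
Expand and collect terms: 2r² - r - 51 = 0.
By the quadratic formula, r = (1 ± √409) / 4, so r ≈ 5.3059 or r ≈ -4.8059.
Neither value makes a denominator zero (r ≠ 3, r ≠ -6), so both are valid.

r = -4.8059 or r = 5.3059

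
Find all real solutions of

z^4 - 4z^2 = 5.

Let u = z^2. The equation becomes u^2 - 4u - 5 = 0.
Factor: (u + 1)(u - 5) = 0, so u = -1 or u = 5.
z^2 = -1 < 0 has no real solution.
z^2 = 5 gives z = +/-sqrt(5) ~= +/-2.2361.

z = -2.2361 or z = 2.2361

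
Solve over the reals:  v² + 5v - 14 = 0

v = -7 or v = 2

Factor: (v + 7)(v - 2) = 0.
So v = -7 or v = 2.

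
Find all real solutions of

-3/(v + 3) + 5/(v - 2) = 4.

v = -3.6134 or v = 3.1134

Multiply both sides by (v + 3)(v - 2):
-3(v - 2) + 5(v + 3) = 4(v + 3)(v - 2).
Expand and collect terms: 4v² + 2v - 45 = 0.
By the quadratic formula, v = (-2 ± √724) / 8, so v ≈ 3.1134 or v ≈ -3.6134.
Neither value makes a denominator zero (v ≠ -3, v ≠ 2), so both are valid.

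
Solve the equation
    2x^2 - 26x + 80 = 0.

Factor: 2(x - 8)(x - 5) = 0.
So x = 8 or x = 5.

x = 5 or x = 8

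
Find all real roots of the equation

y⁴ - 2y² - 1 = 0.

Let u = y². The equation becomes u² - 2u - 1 = 0.
By the quadratic formula, u = 1 + √(2) or u = 1 - √(2).
y² = 1 + √(2) gives y = ±√(1 + √(2)) ≈ ±1.5538.
y² = 1 - √(2) < 0 has no real solution.

y = -1.5538 or y = 1.5538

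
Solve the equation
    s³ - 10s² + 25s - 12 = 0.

Possible rational roots are divisors of -12. Testing s = 3 gives 0, so (s - 3) is a factor.
Divide: s³ - 10s² + 25s - 12 = (s - 3)(s² - 7s + 4).
Apply the quadratic formula to s² - 7s + 4 = 0: s = (7 ± √33)/2, i.e. s ≈ 6.3723 or s ≈ 0.6277.

s = 0.6277 or s = 3 or s = 6.3723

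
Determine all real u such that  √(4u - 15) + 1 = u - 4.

Isolate the radical: √(4u - 15) = u - 5.
Square both sides: 4u - 15 = (u - 5)².
Expand and rearrange: u² - 14u + 40 = 0.
Solving gives u = 10 or u = 4.
Check each candidate in the original equation:
  u = 10: √(25) = 5, while u - 5 = 5 — valid.
  u = 4: √(1) = 1, while u - 5 = -1 — extraneous.

u = 10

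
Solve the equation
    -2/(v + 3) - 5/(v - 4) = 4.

v = -3.5984 or v = 2.8484

Multiply both sides by (v + 3)(v - 4):
-2(v - 4) - 5(v + 3) = 4(v + 3)(v - 4).
Expand and collect terms: 4v² + 3v - 41 = 0.
By the quadratic formula, v = (-3 ± √665) / 8, so v ≈ 2.8484 or v ≈ -3.5984.
Neither value makes a denominator zero (v ≠ -3, v ≠ 4), so both are valid.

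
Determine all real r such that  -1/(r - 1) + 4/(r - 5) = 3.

r = 0.7462 or r = 6.2538

Multiply both sides by (r - 1)(r - 5):
-(r - 5) + 4(r - 1) = 3(r - 1)(r - 5).
Expand and collect terms: 3r² - 21r + 14 = 0.
By the quadratic formula, r = (21 ± √273) / 6, so r ≈ 6.2538 or r ≈ 0.7462.
Neither value makes a denominator zero (r ≠ 1, r ≠ 5), so both are valid.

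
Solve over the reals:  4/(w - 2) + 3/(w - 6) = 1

Multiply both sides by (w - 2)(w - 6):
4(w - 6) + 3(w - 2) = (w - 2)(w - 6).
Expand and collect terms: w^2 - 15w + 42 = 0.
By the quadratic formula, w = (15 +/- sqrt(57)) / 2, so w ~= 11.2749 or w ~= 3.7251.
Neither value makes a denominator zero (w != 2, w != 6), so both are valid.

w = 3.7251 or w = 11.2749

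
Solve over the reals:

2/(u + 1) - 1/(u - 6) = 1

Multiply both sides by (u + 1)(u - 6):
2(u - 6) - (u + 1) = (u + 1)(u - 6).
Expand and collect terms: u^2 - 6u + 7 = 0.
By the quadratic formula, u = (6 +/- sqrt(8)) / 2, so u ~= 4.4142 or u ~= 1.5858.
Neither value makes a denominator zero (u != -1, u != 6), so both are valid.

u = 1.5858 or u = 4.4142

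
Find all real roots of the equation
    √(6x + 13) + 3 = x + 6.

Isolate the radical: √(6x + 13) = x + 3.
Square both sides: 6x + 13 = (x + 3)².
Expand and rearrange: x² - 4 = 0.
Solving gives x = 2 or x = -2.
Check each candidate in the original equation:
  x = 2: √(25) = 5, while x + 3 = 5 — valid.
  x = -2: √(1) = 1, while x + 3 = 1 — valid.

x = -2 or x = 2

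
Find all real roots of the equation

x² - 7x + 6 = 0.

x = 1 or x = 6

Factor: (x - 1)(x - 6) = 0.
So x = 1 or x = 6.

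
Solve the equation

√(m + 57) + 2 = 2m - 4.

m = 7

Isolate the radical: √(m + 57) = 2m - 6.
Square both sides: m + 57 = (2m - 6)².
Expand and rearrange: 4m² - 25m - 21 = 0.
Solving gives m = 7 or m = -0.75.
Check each candidate in the original equation:
  m = 7: √(64) = 8, while 2m - 6 = 8 — valid.
  m = -0.75: √(56.25) = 7.5, while 2m - 6 = -7.5 — extraneous.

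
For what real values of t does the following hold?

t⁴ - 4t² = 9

Let u = t². The equation becomes u² - 4u - 9 = 0.
By the quadratic formula, u = 2 + √(13) or u = 2 - √(13).
t² = 2 + √(13) gives t = ±√(2 + √(13)) ≈ ±2.3676.
t² = 2 - √(13) < 0 has no real solution.

t = -2.3676 or t = 2.3676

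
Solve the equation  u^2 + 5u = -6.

u = -3 or u = -2

Bring every term to one side: u^2 + 5u + 6 = 0.
Factor: (u + 3)(u + 2) = 0.
So u = -3 or u = -2.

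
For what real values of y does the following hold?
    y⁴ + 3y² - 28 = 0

y = -2 or y = 2

Let u = y². The equation becomes u² + 3u - 28 = 0.
Factor: (u - 4)(u + 7) = 0, so u = 4 or u = -7.
y² = 4 gives y = ±2.
y² = -7 < 0 has no real solution.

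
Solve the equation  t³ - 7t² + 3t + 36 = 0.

Possible rational roots are divisors of 36. Testing t = 4 gives 0, so (t - 4) is a factor.
Divide: t³ - 7t² + 3t + 36 = (t - 4)(t² - 3t - 9).
Apply the quadratic formula to t² - 3t - 9 = 0: t = (3 ± √45)/2, i.e. t ≈ 4.8541 or t ≈ -1.8541.

t = -1.8541 or t = 4 or t = 4.8541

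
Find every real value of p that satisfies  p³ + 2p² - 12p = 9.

p = -4.3028 or p = -0.6972 or p = 3

Rearrange: p³ + 2p² - 12p - 9 = 0.
Possible rational roots are divisors of -9. Testing p = 3 gives 0, so (p - 3) is a factor.
Divide: p³ + 2p² - 12p - 9 = (p - 3)(p² + 5p + 3).
Apply the quadratic formula to p² + 5p + 3 = 0: p = (-5 ± √13)/2, i.e. p ≈ -0.6972 or p ≈ -4.3028.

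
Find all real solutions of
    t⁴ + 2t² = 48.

Let u = t². The equation becomes u² + 2u - 48 = 0.
Factor: (u - 6)(u + 8) = 0, so u = 6 or u = -8.
t² = 6 gives t = ±√(6) ≈ ±2.4495.
t² = -8 < 0 has no real solution.

t = -2.4495 or t = 2.4495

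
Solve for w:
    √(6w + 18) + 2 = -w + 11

w = 3

Isolate the radical: √(6w + 18) = -w + 9.
Square both sides: 6w + 18 = (-w + 9)².
Expand and rearrange: w² - 24w + 63 = 0.
Solving gives w = 21 or w = 3.
Check each candidate in the original equation:
  w = 21: √(144) = 12, while -w + 9 = -12 — extraneous.
  w = 3: √(36) = 6, while -w + 9 = 6 — valid.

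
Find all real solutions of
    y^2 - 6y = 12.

y = -1.5826 or y = 7.5826

Rearrange to standard form: y^2 - 6y - 12 = 0.
Discriminant: (-6)^2 - 4*1*(-12) = 84.
Quadratic formula: y = (6 +/- sqrt(84)) / 2.
So y = 3 + sqrt(21) ~= 7.5826 or y = 3 - sqrt(21) ~= -1.5826.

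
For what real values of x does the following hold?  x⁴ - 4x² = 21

Let u = x². The equation becomes u² - 4u - 21 = 0.
Factor: (u - 7)(u + 3) = 0, so u = 7 or u = -3.
x² = 7 gives x = ±√(7) ≈ ±2.6458.
x² = -3 < 0 has no real solution.

x = -2.6458 or x = 2.6458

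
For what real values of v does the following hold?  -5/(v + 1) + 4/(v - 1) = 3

Multiply both sides by (v + 1)(v - 1):
-5(v - 1) + 4(v + 1) = 3(v + 1)(v - 1).
Expand and collect terms: 3v^2 + v - 12 = 0.
By the quadratic formula, v = (-1 +/- sqrt(145)) / 6, so v ~= 1.8403 or v ~= -2.1736.
Neither value makes a denominator zero (v != -1, v != 1), so both are valid.

v = -2.1736 or v = 1.8403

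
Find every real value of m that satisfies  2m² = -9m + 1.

Rearrange to standard form: 2m² + 9m - 1 = 0.
Discriminant: (9)² − 4·2·(-1) = 89.
Quadratic formula: m = (-9 ± √89) / 4.
So m = -9/4 + √(89)/4 ≈ 0.1085 or m = -√(89)/4 - 9/4 ≈ -4.6085.

m = -4.6085 or m = 0.1085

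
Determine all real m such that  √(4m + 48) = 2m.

m = 4

Square both sides: 4m + 48 = (2m)².
Expand and rearrange: 4m² - 4m - 48 = 0.
Solving gives m = 4 or m = -3.
Check each candidate in the original equation:
  m = 4: √(64) = 8, while 2m = 8 — valid.
  m = -3: √(36) = 6, while 2m = -6 — extraneous.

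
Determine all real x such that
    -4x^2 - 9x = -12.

Rearrange to standard form: -4x^2 - 9x + 12 = 0.
Discriminant: (-9)^2 - 4*(-4)*12 = 273.
Quadratic formula: x = (9 +/- sqrt(273)) / (-8).
So x = -sqrt(273)/8 - 9/8 ~= -3.1903 or x = -9/8 + sqrt(273)/8 ~= 0.9403.

x = -3.1903 or x = 0.9403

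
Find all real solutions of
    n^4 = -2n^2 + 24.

n = -2 or n = 2

Let u = n^2. The equation becomes u^2 + 2u - 24 = 0.
Factor: (u + 6)(u - 4) = 0, so u = -6 or u = 4.
n^2 = -6 < 0 has no real solution.
n^2 = 4 gives n = +/-2.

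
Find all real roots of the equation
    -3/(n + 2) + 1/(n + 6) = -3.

n = -6.2701 or n = -1.0633

Multiply both sides by (n + 2)(n + 6):
-3(n + 6) + (n + 2) = -3(n + 2)(n + 6).
Expand and collect terms: -3n^2 - 22n - 20 = 0.
By the quadratic formula, n = (22 +/- sqrt(244)) / -6, so n ~= -6.2701 or n ~= -1.0633.
Neither value makes a denominator zero (n != -2, n != -6), so both are valid.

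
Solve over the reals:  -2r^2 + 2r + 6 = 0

Discriminant: (2)^2 - 4*(-2)*6 = 52.
Quadratic formula: r = (-2 +/- sqrt(52)) / (-4).
So r = 1/2 - sqrt(13)/2 ~= -1.3028 or r = 1/2 + sqrt(13)/2 ~= 2.3028.

r = -1.3028 or r = 2.3028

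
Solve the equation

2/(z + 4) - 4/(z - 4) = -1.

Multiply both sides by (z + 4)(z - 4):
2(z - 4) - 4(z + 4) = -(z + 4)(z - 4).
Expand and collect terms: -z² + 2z + 40 = 0.
By the quadratic formula, z = (-2 ± √164) / -2, so z ≈ -5.4031 or z ≈ 7.4031.
Neither value makes a denominator zero (z ≠ -4, z ≠ 4), so both are valid.

z = -5.4031 or z = 7.4031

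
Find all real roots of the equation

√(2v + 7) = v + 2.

Square both sides: 2v + 7 = (v + 2)².
Expand and rearrange: v² + 2v - 3 = 0.
Solving gives v = 1 or v = -3.
Check each candidate in the original equation:
  v = 1: √(9) = 3, while v + 2 = 3 — valid.
  v = -3: √(1) = 1, while v + 2 = -1 — extraneous.

v = 1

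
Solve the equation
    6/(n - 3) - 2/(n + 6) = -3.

Multiply both sides by (n - 3)(n + 6):
6(n + 6) - 2(n - 3) = -3(n - 3)(n + 6).
Expand and collect terms: -3n² - 13n + 12 = 0.
By the quadratic formula, n = (13 ± √313) / -6, so n ≈ -5.1153 or n ≈ 0.782.
Neither value makes a denominator zero (n ≠ 3, n ≠ -6), so both are valid.

n = -5.1153 or n = 0.782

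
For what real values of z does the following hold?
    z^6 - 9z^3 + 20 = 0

z = 1.5874 or z = 1.71

Let u = z^3. The equation becomes u^2 - 9u + 20 = 0.
Factor: (u - 4)(u - 5) = 0, so u = 4 or u = 5.
z^3 = 4 gives z = (4)^(1/3) ~= 1.5874.
z^3 = 5 gives z = (5)^(1/3) ~= 1.71.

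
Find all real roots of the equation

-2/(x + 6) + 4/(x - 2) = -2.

x = -4.5616 or x = -0.4384

Multiply both sides by (x + 6)(x - 2):
-2(x - 2) + 4(x + 6) = -2(x + 6)(x - 2).
Expand and collect terms: -2x^2 - 10x - 4 = 0.
By the quadratic formula, x = (10 +/- sqrt(68)) / -4, so x ~= -4.5616 or x ~= -0.4384.
Neither value makes a denominator zero (x != -6, x != 2), so both are valid.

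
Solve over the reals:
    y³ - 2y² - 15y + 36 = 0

y = -4 or y = 3

Possible rational roots are divisors of 36. Testing y = -4 gives 0, so (y + 4) is a factor.
Divide: y³ - 2y² - 15y + 36 = (y + 4)(y² - 6y + 9).
The quadratic has the repeated root y = 3.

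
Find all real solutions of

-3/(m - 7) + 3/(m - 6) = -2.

m = 5.1771 or m = 7.8229

Multiply both sides by (m - 7)(m - 6):
-3(m - 6) + 3(m - 7) = -2(m - 7)(m - 6).
Expand and collect terms: -2m^2 + 26m - 81 = 0.
By the quadratic formula, m = (-26 +/- sqrt(28)) / -4, so m ~= 5.1771 or m ~= 7.8229.
Neither value makes a denominator zero (m != 7, m != 6), so both are valid.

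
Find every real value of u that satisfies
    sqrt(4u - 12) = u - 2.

Square both sides: 4u - 12 = (u - 2)^2.
Expand and rearrange: u^2 - 8u + 16 = 0.
This gives the repeated root u = 4.
Check in the original equation:
  u = 4: sqrt(4) = 2, while u - 2 = 2 — valid.

u = 4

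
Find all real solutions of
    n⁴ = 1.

Let u = n². The equation becomes u² - 1 = 0.
Factor: (u + 1)(u - 1) = 0, so u = -1 or u = 1.
n² = -1 < 0 has no real solution.
n² = 1 gives n = ±1.

n = -1 or n = 1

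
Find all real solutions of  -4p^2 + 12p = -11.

p = -0.7361 or p = 3.7361

Rearrange to standard form: -4p^2 + 12p + 11 = 0.
Discriminant: (12)^2 - 4*(-4)*11 = 320.
Quadratic formula: p = (-12 +/- sqrt(320)) / (-8).
So p = 3/2 - sqrt(5) ~= -0.7361 or p = 3/2 + sqrt(5) ~= 3.7361.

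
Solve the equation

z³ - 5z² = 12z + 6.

Rearrange: z³ - 5z² - 12z - 6 = 0.
Possible rational roots are divisors of -6. Testing z = -1 gives 0, so (z + 1) is a factor.
Divide: z³ - 5z² - 12z - 6 = (z + 1)(z² - 6z - 6).
Apply the quadratic formula to z² - 6z - 6 = 0: z = (6 ± √60)/2, i.e. z ≈ 6.873 or z ≈ -0.873.

z = -1 or z = -0.873 or z = 6.873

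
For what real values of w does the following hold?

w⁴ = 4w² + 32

Let u = w². The equation becomes u² - 4u - 32 = 0.
Factor: (u - 8)(u + 4) = 0, so u = 8 or u = -4.
w² = 8 gives w = ±2·√(2) ≈ ±2.8284.
w² = -4 < 0 has no real solution.

w = -2.8284 or w = 2.8284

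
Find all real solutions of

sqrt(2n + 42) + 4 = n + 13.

Isolate the radical: sqrt(2n + 42) = n + 9.
Square both sides: 2n + 42 = (n + 9)^2.
Expand and rearrange: n^2 + 16n + 39 = 0.
Solving gives n = -3 or n = -13.
Check each candidate in the original equation:
  n = -3: sqrt(36) = 6, while n + 9 = 6 — valid.
  n = -13: sqrt(16) = 4, while n + 9 = -4 — extraneous.

n = -3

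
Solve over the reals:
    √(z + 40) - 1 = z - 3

z = 9

Isolate the radical: √(z + 40) = z - 2.
Square both sides: z + 40 = (z - 2)².
Expand and rearrange: z² - 5z - 36 = 0.
Solving gives z = 9 or z = -4.
Check each candidate in the original equation:
  z = 9: √(49) = 7, while z - 2 = 7 — valid.
  z = -4: √(36) = 6, while z - 2 = -6 — extraneous.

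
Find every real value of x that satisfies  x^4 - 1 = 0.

Let u = x^2. The equation becomes u^2 - 1 = 0.
Factor: (u + 1)(u - 1) = 0, so u = -1 or u = 1.
x^2 = -1 < 0 has no real solution.
x^2 = 1 gives x = +/-1.

x = -1 or x = 1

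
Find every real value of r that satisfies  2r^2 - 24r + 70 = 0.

r = 5 or r = 7

Factor: 2(r - 7)(r - 5) = 0.
So r = 7 or r = 5.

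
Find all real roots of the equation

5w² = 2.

Rearrange to standard form: 5w² - 2 = 0.
Discriminant: (0)² − 4·5·(-2) = 40.
Quadratic formula: w = (0 ± √40) / 10.
So w = √(10)/5 ≈ 0.6325 or w = -√(10)/5 ≈ -0.6325.

w = -0.6325 or w = 0.6325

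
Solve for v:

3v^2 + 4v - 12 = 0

v = -2.7749 or v = 1.4415

Discriminant: (4)^2 - 4*3*(-12) = 160.
Quadratic formula: v = (-4 +/- sqrt(160)) / 6.
So v = -2/3 + 2*sqrt(10)/3 ~= 1.4415 or v = -2*sqrt(10)/3 - 2/3 ~= -2.7749.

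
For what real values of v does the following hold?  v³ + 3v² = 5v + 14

v = -3.1926 or v = -2 or v = 2.1926

Rearrange: v³ + 3v² - 5v - 14 = 0.
Possible rational roots are divisors of -14. Testing v = -2 gives 0, so (v + 2) is a factor.
Divide: v³ + 3v² - 5v - 14 = (v + 2)(v² + v - 7).
Apply the quadratic formula to v² + v - 7 = 0: v = (-1 ± √29)/2, i.e. v ≈ 2.1926 or v ≈ -3.1926.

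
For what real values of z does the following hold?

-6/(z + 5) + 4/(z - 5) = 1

Multiply both sides by (z + 5)(z - 5):
-6(z - 5) + 4(z + 5) = (z + 5)(z - 5).
Expand and collect terms: z² + 2z - 75 = 0.
By the quadratic formula, z = (-2 ± √304) / 2, so z ≈ 7.7178 or z ≈ -9.7178.
Neither value makes a denominator zero (z ≠ -5, z ≠ 5), so both are valid.

z = -9.7178 or z = 7.7178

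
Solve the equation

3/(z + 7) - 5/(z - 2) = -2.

Multiply both sides by (z + 7)(z - 2):
3(z - 2) - 5(z + 7) = -2(z + 7)(z - 2).
Expand and collect terms: -2z^2 - 8z + 69 = 0.
By the quadratic formula, z = (8 +/- sqrt(616)) / -4, so z ~= -8.2048 or z ~= 4.2048.
Neither value makes a denominator zero (z != -7, z != 2), so both are valid.

z = -8.2048 or z = 4.2048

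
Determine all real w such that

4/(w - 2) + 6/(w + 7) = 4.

w = -5.673 or w = 3.173

Multiply both sides by (w - 2)(w + 7):
4(w + 7) + 6(w - 2) = 4(w - 2)(w + 7).
Expand and collect terms: 4w^2 + 10w - 72 = 0.
By the quadratic formula, w = (-10 +/- sqrt(1252)) / 8, so w ~= 3.173 or w ~= -5.673.
Neither value makes a denominator zero (w != 2, w != -7), so both are valid.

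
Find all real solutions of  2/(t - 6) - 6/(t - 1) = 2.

Multiply both sides by (t - 6)(t - 1):
2(t - 1) - 6(t - 6) = 2(t - 6)(t - 1).
Expand and collect terms: 2t² - 10t - 22 = 0.
By the quadratic formula, t = (10 ± √276) / 4, so t ≈ 6.6533 or t ≈ -1.6533.
Neither value makes a denominator zero (t ≠ 6, t ≠ 1), so both are valid.

t = -1.6533 or t = 6.6533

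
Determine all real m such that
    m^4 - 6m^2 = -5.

m = -2.2361 or m = -1 or m = 1 or m = 2.2361

Let u = m^2. The equation becomes u^2 - 6u + 5 = 0.
Factor: (u - 1)(u - 5) = 0, so u = 1 or u = 5.
m^2 = 1 gives m = +/-1.
m^2 = 5 gives m = +/-sqrt(5) ~= +/-2.2361.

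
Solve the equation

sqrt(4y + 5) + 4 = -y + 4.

Isolate the radical: sqrt(4y + 5) = -y.
Square both sides: 4y + 5 = (-y)^2.
Expand and rearrange: y^2 - 4y - 5 = 0.
Solving gives y = 5 or y = -1.
Check each candidate in the original equation:
  y = 5: sqrt(25) = 5, while -y = -5 — extraneous.
  y = -1: sqrt(1) = 1, while -y = 1 — valid.

y = -1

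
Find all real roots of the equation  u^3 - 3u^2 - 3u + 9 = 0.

u = -1.7321 or u = 1.7321 or u = 3

Possible rational roots are divisors of 9. Testing u = 3 gives 0, so (u - 3) is a factor.
Divide: u^3 - 3u^2 - 3u + 9 = (u - 3)(u^2 - 3).
Apply the quadratic formula to u^2 - 3 = 0: u = (0 +/- sqrt(12))/2, i.e. u ~= 1.7321 or u ~= -1.7321.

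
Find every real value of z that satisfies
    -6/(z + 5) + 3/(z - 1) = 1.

z = -9.6847 or z = 2.6847

Multiply both sides by (z + 5)(z - 1):
-6(z - 1) + 3(z + 5) = (z + 5)(z - 1).
Expand and collect terms: z² + 7z - 26 = 0.
By the quadratic formula, z = (-7 ± √153) / 2, so z ≈ 2.6847 or z ≈ -9.6847.
Neither value makes a denominator zero (z ≠ -5, z ≠ 1), so both are valid.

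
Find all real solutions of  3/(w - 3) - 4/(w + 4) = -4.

Multiply both sides by (w - 3)(w + 4):
3(w + 4) - 4(w - 3) = -4(w - 3)(w + 4).
Expand and collect terms: -4w^2 - 3w + 24 = 0.
By the quadratic formula, w = (3 +/- sqrt(393)) / -8, so w ~= -2.853 or w ~= 2.103.
Neither value makes a denominator zero (w != 3, w != -4), so both are valid.

w = -2.853 or w = 2.103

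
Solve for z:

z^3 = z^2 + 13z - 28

z = -4

Rearrange: z^3 - z^2 - 13z + 28 = 0.
Possible rational roots are divisors of 28. Testing z = -4 gives 0, so (z + 4) is a factor.
Divide: z^3 - z^2 - 13z + 28 = (z + 4)(z^2 - 5z + 7).
The quadratic z^2 - 5z + 7 has discriminant -3 < 0, so no further real roots.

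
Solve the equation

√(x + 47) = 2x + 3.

x = 2

Square both sides: x + 47 = (2x + 3)².
Expand and rearrange: 4x² + 11x - 38 = 0.
Solving gives x = 2 or x = -4.75.
Check each candidate in the original equation:
  x = 2: √(49) = 7, while 2x + 3 = 7 — valid.
  x = -4.75: √(42.25) = 6.5, while 2x + 3 = -6.5 — extraneous.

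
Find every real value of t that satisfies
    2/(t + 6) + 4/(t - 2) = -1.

t = -9.1231 or t = -0.8769

Multiply both sides by (t + 6)(t - 2):
2(t - 2) + 4(t + 6) = -(t + 6)(t - 2).
Expand and collect terms: -t^2 - 10t - 8 = 0.
By the quadratic formula, t = (10 +/- sqrt(68)) / -2, so t ~= -9.1231 or t ~= -0.8769.
Neither value makes a denominator zero (t != -6, t != 2), so both are valid.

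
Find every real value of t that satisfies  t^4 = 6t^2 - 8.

Let u = t^2. The equation becomes u^2 - 6u + 8 = 0.
Factor: (u - 2)(u - 4) = 0, so u = 2 or u = 4.
t^2 = 2 gives t = +/-sqrt(2) ~= +/-1.4142.
t^2 = 4 gives t = +/-2.

t = -2 or t = -1.4142 or t = 1.4142 or t = 2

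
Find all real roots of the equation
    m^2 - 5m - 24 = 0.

Factor: (m - 8)(m + 3) = 0.
So m = 8 or m = -3.

m = -3 or m = 8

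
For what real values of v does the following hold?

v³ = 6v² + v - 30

Rearrange: v³ - 6v² - v + 30 = 0.
Possible rational roots are divisors of 30. Testing v = 5 gives 0, so (v - 5) is a factor.
Divide: v³ - 6v² - v + 30 = (v - 5)(v² - v - 6).
Factor the quadratic: v = 3 or v = -2.

v = -2 or v = 3 or v = 5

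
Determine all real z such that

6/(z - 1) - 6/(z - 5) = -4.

z = -0.1623 or z = 6.1623

Multiply both sides by (z - 1)(z - 5):
6(z - 5) - 6(z - 1) = -4(z - 1)(z - 5).
Expand and collect terms: -4z² + 24z + 4 = 0.
By the quadratic formula, z = (-24 ± √640) / -8, so z ≈ -0.1623 or z ≈ 6.1623.
Neither value makes a denominator zero (z ≠ 1, z ≠ 5), so both are valid.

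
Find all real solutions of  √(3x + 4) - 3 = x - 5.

Isolate the radical: √(3x + 4) = x - 2.
Square both sides: 3x + 4 = (x - 2)².
Expand and rearrange: x² - 7x = 0.
Solving gives x = 7 or x = 0.
Check each candidate in the original equation:
  x = 7: √(25) = 5, while x - 2 = 5 — valid.
  x = 0: √(4) = 2, while x - 2 = -2 — extraneous.

x = 7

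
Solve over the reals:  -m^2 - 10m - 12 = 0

Discriminant: (-10)^2 - 4*(-1)*(-12) = 52.
Quadratic formula: m = (10 +/- sqrt(52)) / (-2).
So m = -5 - sqrt(13) ~= -8.6056 or m = -5 + sqrt(13) ~= -1.3944.

m = -8.6056 or m = -1.3944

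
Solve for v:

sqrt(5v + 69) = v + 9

Square both sides: 5v + 69 = (v + 9)^2.
Expand and rearrange: v^2 + 13v + 12 = 0.
Solving gives v = -1 or v = -12.
Check each candidate in the original equation:
  v = -1: sqrt(64) = 8, while v + 9 = 8 — valid.
  v = -12: sqrt(9) = 3, while v + 9 = -3 — extraneous.

v = -1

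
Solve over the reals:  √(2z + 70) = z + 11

Square both sides: 2z + 70 = (z + 11)².
Expand and rearrange: z² + 20z + 51 = 0.
Solving gives z = -3 or z = -17.
Check each candidate in the original equation:
  z = -3: √(64) = 8, while z + 11 = 8 — valid.
  z = -17: √(36) = 6, while z + 11 = -6 — extraneous.

z = -3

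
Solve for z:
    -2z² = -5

Rearrange to standard form: -2z² + 5 = 0.
Discriminant: (0)² − 4·(-2)·5 = 40.
Quadratic formula: z = (0 ± √40) / (-4).
So z = -√(10)/2 ≈ -1.5811 or z = √(10)/2 ≈ 1.5811.

z = -1.5811 or z = 1.5811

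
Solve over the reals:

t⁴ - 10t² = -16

t = -2.8284 or t = -1.4142 or t = 1.4142 or t = 2.8284

Let u = t². The equation becomes u² - 10u + 16 = 0.
Factor: (u - 8)(u - 2) = 0, so u = 8 or u = 2.
t² = 8 gives t = ±2·√(2) ≈ ±2.8284.
t² = 2 gives t = ±√(2) ≈ ±1.4142.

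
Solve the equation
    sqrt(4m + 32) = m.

Square both sides: 4m + 32 = (m)^2.
Expand and rearrange: m^2 - 4m - 32 = 0.
Solving gives m = 8 or m = -4.
Check each candidate in the original equation:
  m = 8: sqrt(64) = 8, while m = 8 — valid.
  m = -4: sqrt(16) = 4, while m = -4 — extraneous.

m = 8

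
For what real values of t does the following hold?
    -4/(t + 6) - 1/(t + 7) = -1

Multiply both sides by (t + 6)(t + 7):
-4(t + 7) - (t + 6) = -(t + 6)(t + 7).
Expand and collect terms: -t^2 - 8t - 8 = 0.
By the quadratic formula, t = (8 +/- sqrt(32)) / -2, so t ~= -6.8284 or t ~= -1.1716.
Neither value makes a denominator zero (t != -6, t != -7), so both are valid.

t = -6.8284 or t = -1.1716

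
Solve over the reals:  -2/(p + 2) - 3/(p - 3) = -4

p = -1.5705 or p = 3.8205

Multiply both sides by (p + 2)(p - 3):
-2(p - 3) - 3(p + 2) = -4(p + 2)(p - 3).
Expand and collect terms: -4p² + 9p + 24 = 0.
By the quadratic formula, p = (-9 ± √465) / -8, so p ≈ -1.5705 or p ≈ 3.8205.
Neither value makes a denominator zero (p ≠ -2, p ≠ 3), so both are valid.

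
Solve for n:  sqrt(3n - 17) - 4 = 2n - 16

Isolate the radical: sqrt(3n - 17) = 2n - 12.
Square both sides: 3n - 17 = (2n - 12)^2.
Expand and rearrange: 4n^2 - 51n + 161 = 0.
Solving gives n = 7 or n = 5.75.
Check each candidate in the original equation:
  n = 7: sqrt(4) = 2, while 2n - 12 = 2 — valid.
  n = 5.75: sqrt(0.25) = 0.5, while 2n - 12 = -0.5 — extraneous.

n = 7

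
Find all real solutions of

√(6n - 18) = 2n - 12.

Square both sides: 6n - 18 = (2n - 12)².
Expand and rearrange: 4n² - 54n + 162 = 0.
Solving gives n = 9 or n = 4.5.
Check each candidate in the original equation:
  n = 9: √(36) = 6, while 2n - 12 = 6 — valid.
  n = 4.5: √(9) = 3, while 2n - 12 = -3 — extraneous.

n = 9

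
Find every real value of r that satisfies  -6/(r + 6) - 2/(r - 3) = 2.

r = -9.2663 or r = 2.2663

Multiply both sides by (r + 6)(r - 3):
-6(r - 3) - 2(r + 6) = 2(r + 6)(r - 3).
Expand and collect terms: 2r² + 14r - 42 = 0.
By the quadratic formula, r = (-14 ± √532) / 4, so r ≈ 2.2663 or r ≈ -9.2663.
Neither value makes a denominator zero (r ≠ -6, r ≠ 3), so both are valid.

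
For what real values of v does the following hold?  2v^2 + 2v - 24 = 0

Factor: 2(v - 3)(v + 4) = 0.
So v = 3 or v = -4.

v = -4 or v = 3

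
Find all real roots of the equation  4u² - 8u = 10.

u = -0.8708 or u = 2.8708

Rearrange to standard form: 4u² - 8u - 10 = 0.
Discriminant: (-8)² − 4·4·(-10) = 224.
Quadratic formula: u = (8 ± √224) / 8.
So u = 1 + √(14)/2 ≈ 2.8708 or u = 1 - √(14)/2 ≈ -0.8708.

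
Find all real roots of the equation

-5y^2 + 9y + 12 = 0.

Discriminant: (9)^2 - 4*(-5)*12 = 321.
Quadratic formula: y = (-9 +/- sqrt(321)) / (-10).
So y = 9/10 - sqrt(321)/10 ~= -0.8916 or y = 9/10 + sqrt(321)/10 ~= 2.6916.

y = -0.8916 or y = 2.6916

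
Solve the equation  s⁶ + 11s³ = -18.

Let u = s³. The equation becomes u² + 11u + 18 = 0.
Factor: (u + 2)(u + 9) = 0, so u = -2 or u = -9.
s³ = -2 gives s = -∛(2) ≈ -1.2599.
s³ = -9 gives s = -∛(9) ≈ -2.0801.

s = -2.0801 or s = -1.2599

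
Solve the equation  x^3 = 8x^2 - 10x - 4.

x = -0.3166 or x = 2 or x = 6.3166

Rearrange: x^3 - 8x^2 + 10x + 4 = 0.
Possible rational roots are divisors of 4. Testing x = 2 gives 0, so (x - 2) is a factor.
Divide: x^3 - 8x^2 + 10x + 4 = (x - 2)(x^2 - 6x - 2).
Apply the quadratic formula to x^2 - 6x - 2 = 0: x = (6 +/- sqrt(44))/2, i.e. x ~= 6.3166 or x ~= -0.3166.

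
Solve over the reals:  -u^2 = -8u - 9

Bring every term to one side: -u^2 + 8u + 9 = 0.
Factor: -1(u + 1)(u - 9) = 0.
So u = -1 or u = 9.

u = -1 or u = 9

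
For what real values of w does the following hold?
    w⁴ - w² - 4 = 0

w = -1.6005 or w = 1.6005

Let u = w². The equation becomes u² - u - 4 = 0.
By the quadratic formula, u = 1/2 + √(17)/2 or u = 1/2 - √(17)/2.
w² = 1/2 + √(17)/2 gives w = ±√(1/2 + √(17)/2) ≈ ±1.6005.
w² = 1/2 - √(17)/2 < 0 has no real solution.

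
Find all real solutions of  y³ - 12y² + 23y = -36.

y = -1 or y = 4 or y = 9

Rearrange: y³ - 12y² + 23y + 36 = 0.
Possible rational roots are divisors of 36. Testing y = 4 gives 0, so (y - 4) is a factor.
Divide: y³ - 12y² + 23y + 36 = (y - 4)(y² - 8y - 9).
Factor the quadratic: y = 9 or y = -1.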